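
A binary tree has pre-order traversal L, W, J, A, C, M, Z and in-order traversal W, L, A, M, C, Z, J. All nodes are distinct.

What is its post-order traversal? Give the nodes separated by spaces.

W M Z C A J L

The first element of pre-order is the root; it splits in-order into left and right subtrees.
Root L: left subtree has 1 node {W}, right has 5 {A, M, C, Z, J}.
  Root J: left subtree has 4 nodes {A, M, C, Z}, right has 0 { }.
    Root A: left subtree has 0 nodes { }, right has 3 {M, C, Z}.
      Root C: left subtree has 1 node {M}, right has 1 {Z}.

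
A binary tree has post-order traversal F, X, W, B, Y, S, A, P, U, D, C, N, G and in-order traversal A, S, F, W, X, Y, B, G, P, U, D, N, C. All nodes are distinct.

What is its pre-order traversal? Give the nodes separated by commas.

The last element of post-order is the root; it splits in-order into left and right subtrees.
Root G: left subtree has 7 nodes {A, S, F, W, X, Y, B}, right has 5 {P, U, D, N, C}.
  Root A: left subtree has 0 nodes { }, right has 6 {S, F, W, X, Y, B}.
    Root S: left subtree has 0 nodes { }, right has 5 {F, W, X, Y, B}.
      Root Y: left subtree has 3 nodes {F, W, X}, right has 1 {B}.
        Root W: left subtree has 1 node {F}, right has 1 {X}.
  Root N: left subtree has 3 nodes {P, U, D}, right has 1 {C}.
    Root D: left subtree has 2 nodes {P, U}, right has 0 { }.
      Root U: left subtree has 1 node {P}, right has 0 { }.

G, A, S, Y, W, F, X, B, N, D, U, P, C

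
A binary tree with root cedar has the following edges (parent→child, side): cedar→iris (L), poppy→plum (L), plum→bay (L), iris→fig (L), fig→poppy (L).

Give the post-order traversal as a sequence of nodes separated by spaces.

bay plum poppy fig iris cedar

Post-order visits the left subtree, then the right subtree, then the node.
At cedar: go left to iris.
  At iris: go left to fig.
    At fig: go left to poppy.
      At poppy: go left to plum.
        At plum: go left to bay.
          bay is a leaf — visit bay.
        At plum: no right child.
        Visit plum.
      At poppy: no right child.
      Visit poppy.
    At fig: no right child.
    Visit fig.
  At iris: no right child.
  Visit iris.
At cedar: no right child.
Visit cedar.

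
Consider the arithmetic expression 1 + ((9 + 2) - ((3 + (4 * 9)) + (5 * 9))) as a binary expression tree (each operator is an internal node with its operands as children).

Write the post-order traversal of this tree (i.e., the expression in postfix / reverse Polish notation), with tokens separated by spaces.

1 9 2 + 3 4 9 * + 5 9 * + - +

Post-order on an expression tree gives postfix notation: for each operator, emit left operand, right operand, then the operator.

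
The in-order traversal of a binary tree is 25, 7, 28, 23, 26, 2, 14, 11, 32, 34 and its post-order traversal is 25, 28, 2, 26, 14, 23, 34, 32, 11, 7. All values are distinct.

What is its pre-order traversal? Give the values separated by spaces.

The last element of post-order is the root; it splits in-order into left and right subtrees.
Root 7: left subtree has 1 node {25}, right has 8 {28, 23, 26, 2, 14, 11, 32, 34}.
  Root 11: left subtree has 5 nodes {28, 23, 26, 2, 14}, right has 2 {32, 34}.
    Root 23: left subtree has 1 node {28}, right has 3 {26, 2, 14}.
      Root 14: left subtree has 2 nodes {26, 2}, right has 0 { }.
        Root 26: left subtree has 0 nodes { }, right has 1 {2}.
    Root 32: left subtree has 0 nodes { }, right has 1 {34}.

7 25 11 23 28 14 26 2 32 34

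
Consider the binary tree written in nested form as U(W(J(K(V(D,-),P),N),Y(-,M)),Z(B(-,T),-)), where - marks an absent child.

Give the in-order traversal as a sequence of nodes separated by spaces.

D V K P J N W Y M U B T Z

In-order visits the left subtree, then the node, then the right subtree.
At U: go left to W.
  At W: go left to J.
    At J: go left to K.
      At K: go left to V.
        At V: go left to D.
          D is a leaf — visit D.
        Visit V.
        At V: no right child.
      Visit K.
      At K: go right to P.
        P is a leaf — visit P.
    Visit J.
    At J: go right to N.
      N is a leaf — visit N.
  Visit W.
  At W: go right to Y.
    At Y: no left child.
    Visit Y.
    At Y: go right to M.
      M is a leaf — visit M.
Visit U.
At U: go right to Z.
  At Z: go left to B.
    At B: no left child.
    Visit B.
    At B: go right to T.
      T is a leaf — visit T.
  Visit Z.
  At Z: no right child.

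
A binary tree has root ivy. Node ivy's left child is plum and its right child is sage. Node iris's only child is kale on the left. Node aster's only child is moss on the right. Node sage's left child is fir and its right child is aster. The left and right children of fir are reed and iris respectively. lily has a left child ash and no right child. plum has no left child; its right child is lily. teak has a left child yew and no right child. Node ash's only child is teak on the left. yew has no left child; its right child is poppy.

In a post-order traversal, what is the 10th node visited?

Post-order visits the left subtree, then the right subtree, then the node.
At ivy: go left to plum.
  At plum: no left child.
  At plum: go right to lily.
    At lily: go left to ash.
      At ash: go left to teak.
        At teak: go left to yew.
          At yew: no left child.
          At yew: go right to poppy.
            poppy is a leaf — visit poppy.
          Visit yew.
        At teak: no right child.
        Visit teak.
      At ash: no right child.
      Visit ash.
    At lily: no right child.
    Visit lily.
  Visit plum.
At ivy: go right to sage.
  At sage: go left to fir.
    At fir: go left to reed.
      reed is a leaf — visit reed.
    At fir: go right to iris.
      At iris: go left to kale.
        kale is a leaf — visit kale.
      At iris: no right child.
      Visit iris.
    Visit fir.
  At sage: go right to aster.
    At aster: no left child.
    At aster: go right to moss.
      moss is a leaf — visit moss.
    Visit aster.
  Visit sage.
Visit ivy.
Full post-order sequence: poppy, yew, teak, ash, lily, plum, reed, kale, iris, fir, moss, aster, sage, ivy.

fir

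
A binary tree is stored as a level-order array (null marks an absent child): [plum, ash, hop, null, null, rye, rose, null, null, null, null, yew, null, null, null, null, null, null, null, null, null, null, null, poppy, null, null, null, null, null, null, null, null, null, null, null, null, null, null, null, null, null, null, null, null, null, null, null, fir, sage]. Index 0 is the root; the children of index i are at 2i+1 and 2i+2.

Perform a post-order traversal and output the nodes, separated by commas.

ash, fir, sage, poppy, yew, rye, rose, hop, plum

Post-order visits the left subtree, then the right subtree, then the node.
At plum: go left to ash.
  ash is a leaf — visit ash.
At plum: go right to hop.
  At hop: go left to rye.
    At rye: go left to yew.
      At yew: go left to poppy.
        At poppy: go left to fir.
          fir is a leaf — visit fir.
        At poppy: go right to sage.
          sage is a leaf — visit sage.
        Visit poppy.
      At yew: no right child.
      Visit yew.
    At rye: no right child.
    Visit rye.
  At hop: go right to rose.
    rose is a leaf — visit rose.
  Visit hop.
Visit plum.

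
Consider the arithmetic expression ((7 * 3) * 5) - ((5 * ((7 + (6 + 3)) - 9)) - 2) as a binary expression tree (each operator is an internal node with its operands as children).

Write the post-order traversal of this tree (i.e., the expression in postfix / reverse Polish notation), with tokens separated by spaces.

7 3 * 5 * 5 7 6 3 + + 9 - * 2 - -

Post-order on an expression tree gives postfix notation: for each operator, emit left operand, right operand, then the operator.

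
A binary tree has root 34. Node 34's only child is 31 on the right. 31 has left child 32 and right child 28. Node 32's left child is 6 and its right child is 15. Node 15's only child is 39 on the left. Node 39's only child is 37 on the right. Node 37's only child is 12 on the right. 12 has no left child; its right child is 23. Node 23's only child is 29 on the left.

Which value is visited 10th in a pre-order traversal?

29

Pre-order visits the node, then its left subtree, then its right subtree.
Visit 34.
At 34: no left child.
At 34: go right to 31.
  Visit 31.
  At 31: go left to 32.
    Visit 32.
    At 32: go left to 6.
      6 is a leaf — visit 6.
    At 32: go right to 15.
      Visit 15.
      At 15: go left to 39.
        Visit 39.
        At 39: no left child.
        At 39: go right to 37.
          Visit 37.
          At 37: no left child.
          At 37: go right to 12.
            Visit 12.
            At 12: no left child.
            At 12: go right to 23.
              Visit 23.
              At 23: go left to 29.
                29 is a leaf — visit 29.
              At 23: no right child.
      At 15: no right child.
  At 31: go right to 28.
    28 is a leaf — visit 28.
Full pre-order sequence: 34, 31, 32, 6, 15, 39, 37, 12, 23, 29, 28.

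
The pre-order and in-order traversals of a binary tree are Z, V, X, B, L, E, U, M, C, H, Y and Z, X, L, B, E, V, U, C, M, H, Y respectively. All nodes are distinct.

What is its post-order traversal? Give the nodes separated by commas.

L, E, B, X, C, Y, H, M, U, V, Z

The first element of pre-order is the root; it splits in-order into left and right subtrees.
Root Z: left subtree has 0 nodes { }, right has 10 {X, L, B, E, V, U, C, M, H, Y}.
  Root V: left subtree has 4 nodes {X, L, B, E}, right has 5 {U, C, M, H, Y}.
    Root X: left subtree has 0 nodes { }, right has 3 {L, B, E}.
      Root B: left subtree has 1 node {L}, right has 1 {E}.
    Root U: left subtree has 0 nodes { }, right has 4 {C, M, H, Y}.
      Root M: left subtree has 1 node {C}, right has 2 {H, Y}.
        Root H: left subtree has 0 nodes { }, right has 1 {Y}.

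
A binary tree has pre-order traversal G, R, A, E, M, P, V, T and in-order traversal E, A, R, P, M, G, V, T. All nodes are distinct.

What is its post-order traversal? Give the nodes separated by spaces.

E A P M R T V G

The first element of pre-order is the root; it splits in-order into left and right subtrees.
Root G: left subtree has 5 nodes {E, A, R, P, M}, right has 2 {V, T}.
  Root R: left subtree has 2 nodes {E, A}, right has 2 {P, M}.
    Root A: left subtree has 1 node {E}, right has 0 { }.
    Root M: left subtree has 1 node {P}, right has 0 { }.
  Root V: left subtree has 0 nodes { }, right has 1 {T}.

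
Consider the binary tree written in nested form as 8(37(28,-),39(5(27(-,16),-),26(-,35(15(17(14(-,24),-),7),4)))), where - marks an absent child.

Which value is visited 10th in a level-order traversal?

Level-order visits nodes level by level from the root, left to right within each level.
Level 0: 8
Level 1: 37, 39
Level 2: 28, 5, 26
Level 3: 27, 35
Level 4: 16, 15, 4
Level 5: 17, 7
Level 6: 14
Level 7: 24
Full level-order sequence: 8, 37, 39, 28, 5, 26, 27, 35, 16, 15, 4, 17, 7, 14, 24.

15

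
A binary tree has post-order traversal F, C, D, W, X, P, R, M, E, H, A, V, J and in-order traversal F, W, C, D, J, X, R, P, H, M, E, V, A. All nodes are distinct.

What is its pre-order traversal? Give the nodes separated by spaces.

J W F D C V H R X P E M A

The last element of post-order is the root; it splits in-order into left and right subtrees.
Root J: left subtree has 4 nodes {F, W, C, D}, right has 8 {X, R, P, H, M, E, V, A}.
  Root W: left subtree has 1 node {F}, right has 2 {C, D}.
    Root D: left subtree has 1 node {C}, right has 0 { }.
  Root V: left subtree has 6 nodes {X, R, P, H, M, E}, right has 1 {A}.
    Root H: left subtree has 3 nodes {X, R, P}, right has 2 {M, E}.
      Root R: left subtree has 1 node {X}, right has 1 {P}.
      Root E: left subtree has 1 node {M}, right has 0 { }.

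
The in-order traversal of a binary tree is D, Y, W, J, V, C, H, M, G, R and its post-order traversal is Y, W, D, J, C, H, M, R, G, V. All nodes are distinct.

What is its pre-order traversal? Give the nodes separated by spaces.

V J D W Y G M H C R

The last element of post-order is the root; it splits in-order into left and right subtrees.
Root V: left subtree has 4 nodes {D, Y, W, J}, right has 5 {C, H, M, G, R}.
  Root J: left subtree has 3 nodes {D, Y, W}, right has 0 { }.
    Root D: left subtree has 0 nodes { }, right has 2 {Y, W}.
      Root W: left subtree has 1 node {Y}, right has 0 { }.
  Root G: left subtree has 3 nodes {C, H, M}, right has 1 {R}.
    Root M: left subtree has 2 nodes {C, H}, right has 0 { }.
      Root H: left subtree has 1 node {C}, right has 0 { }.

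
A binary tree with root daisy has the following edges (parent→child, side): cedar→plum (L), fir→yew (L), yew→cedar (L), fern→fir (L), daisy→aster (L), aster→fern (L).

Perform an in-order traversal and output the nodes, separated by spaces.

In-order visits the left subtree, then the node, then the right subtree.
At daisy: go left to aster.
  At aster: go left to fern.
    At fern: go left to fir.
      At fir: go left to yew.
        At yew: go left to cedar.
          At cedar: go left to plum.
            plum is a leaf — visit plum.
          Visit cedar.
          At cedar: no right child.
        Visit yew.
        At yew: no right child.
      Visit fir.
      At fir: no right child.
    Visit fern.
    At fern: no right child.
  Visit aster.
  At aster: no right child.
Visit daisy.
At daisy: no right child.

plum cedar yew fir fern aster daisy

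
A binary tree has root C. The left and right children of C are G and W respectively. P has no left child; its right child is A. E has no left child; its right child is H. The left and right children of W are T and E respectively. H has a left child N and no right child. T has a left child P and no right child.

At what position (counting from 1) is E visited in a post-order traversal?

7

Post-order visits the left subtree, then the right subtree, then the node.
At C: go left to G.
  G is a leaf — visit G.
At C: go right to W.
  At W: go left to T.
    At T: go left to P.
      At P: no left child.
      At P: go right to A.
        A is a leaf — visit A.
      Visit P.
    At T: no right child.
    Visit T.
  At W: go right to E.
    At E: no left child.
    At E: go right to H.
      At H: go left to N.
        N is a leaf — visit N.
      At H: no right child.
      Visit H.
    Visit E.
  Visit W.
Visit C.
Full post-order sequence: G, A, P, T, N, H, E, W, C.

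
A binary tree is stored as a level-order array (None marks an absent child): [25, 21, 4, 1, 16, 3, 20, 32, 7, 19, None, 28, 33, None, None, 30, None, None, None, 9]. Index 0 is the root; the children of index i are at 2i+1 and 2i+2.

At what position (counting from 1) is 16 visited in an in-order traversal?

8

In-order visits the left subtree, then the node, then the right subtree.
At 25: go left to 21.
  At 21: go left to 1.
    At 1: go left to 32.
      At 32: go left to 30.
        30 is a leaf — visit 30.
      Visit 32.
      At 32: no right child.
    Visit 1.
    At 1: go right to 7.
      7 is a leaf — visit 7.
  Visit 21.
  At 21: go right to 16.
    At 16: go left to 19.
      At 19: go left to 9.
        9 is a leaf — visit 9.
      Visit 19.
      At 19: no right child.
    Visit 16.
    At 16: no right child.
Visit 25.
At 25: go right to 4.
  At 4: go left to 3.
    At 3: go left to 28.
      28 is a leaf — visit 28.
    Visit 3.
    At 3: go right to 33.
      33 is a leaf — visit 33.
  Visit 4.
  At 4: go right to 20.
    20 is a leaf — visit 20.
Full in-order sequence: 30, 32, 1, 7, 21, 9, 19, 16, 25, 28, 3, 33, 4, 20.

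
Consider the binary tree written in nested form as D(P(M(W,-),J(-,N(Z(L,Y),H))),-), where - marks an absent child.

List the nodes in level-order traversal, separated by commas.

D, P, M, J, W, N, Z, H, L, Y

Level-order visits nodes level by level from the root, left to right within each level.
Level 0: D
Level 1: P
Level 2: M, J
Level 3: W, N
Level 4: Z, H
Level 5: L, Y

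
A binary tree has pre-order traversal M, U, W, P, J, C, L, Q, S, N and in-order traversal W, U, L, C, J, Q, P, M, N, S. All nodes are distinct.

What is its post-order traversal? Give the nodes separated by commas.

The first element of pre-order is the root; it splits in-order into left and right subtrees.
Root M: left subtree has 7 nodes {W, U, L, C, J, Q, P}, right has 2 {N, S}.
  Root U: left subtree has 1 node {W}, right has 5 {L, C, J, Q, P}.
    Root P: left subtree has 4 nodes {L, C, J, Q}, right has 0 { }.
      Root J: left subtree has 2 nodes {L, C}, right has 1 {Q}.
        Root C: left subtree has 1 node {L}, right has 0 { }.
  Root S: left subtree has 1 node {N}, right has 0 { }.

W, L, C, Q, J, P, U, N, S, M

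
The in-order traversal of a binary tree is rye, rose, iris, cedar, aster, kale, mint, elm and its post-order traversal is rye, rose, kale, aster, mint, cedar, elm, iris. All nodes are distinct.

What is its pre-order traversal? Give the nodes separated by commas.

iris, rose, rye, elm, cedar, mint, aster, kale

The last element of post-order is the root; it splits in-order into left and right subtrees.
Root iris: left subtree has 2 nodes {rye, rose}, right has 5 {cedar, aster, kale, mint, elm}.
  Root rose: left subtree has 1 node {rye}, right has 0 { }.
  Root elm: left subtree has 4 nodes {cedar, aster, kale, mint}, right has 0 { }.
    Root cedar: left subtree has 0 nodes { }, right has 3 {aster, kale, mint}.
      Root mint: left subtree has 2 nodes {aster, kale}, right has 0 { }.
        Root aster: left subtree has 0 nodes { }, right has 1 {kale}.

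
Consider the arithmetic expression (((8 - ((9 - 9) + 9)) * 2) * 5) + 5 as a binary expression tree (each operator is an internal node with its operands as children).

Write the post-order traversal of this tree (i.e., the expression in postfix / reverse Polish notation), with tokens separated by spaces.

Post-order on an expression tree gives postfix notation: for each operator, emit left operand, right operand, then the operator.

8 9 9 - 9 + - 2 * 5 * 5 +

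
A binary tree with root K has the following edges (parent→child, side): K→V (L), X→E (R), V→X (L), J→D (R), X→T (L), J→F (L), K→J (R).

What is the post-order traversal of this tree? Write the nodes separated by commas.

Post-order visits the left subtree, then the right subtree, then the node.
At K: go left to V.
  At V: go left to X.
    At X: go left to T.
      T is a leaf — visit T.
    At X: go right to E.
      E is a leaf — visit E.
    Visit X.
  At V: no right child.
  Visit V.
At K: go right to J.
  At J: go left to F.
    F is a leaf — visit F.
  At J: go right to D.
    D is a leaf — visit D.
  Visit J.
Visit K.

T, E, X, V, F, D, J, K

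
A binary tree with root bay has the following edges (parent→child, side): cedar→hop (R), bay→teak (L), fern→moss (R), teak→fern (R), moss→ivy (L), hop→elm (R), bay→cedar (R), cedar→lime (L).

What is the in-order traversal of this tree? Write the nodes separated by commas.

teak, fern, ivy, moss, bay, lime, cedar, hop, elm

In-order visits the left subtree, then the node, then the right subtree.
At bay: go left to teak.
  At teak: no left child.
  Visit teak.
  At teak: go right to fern.
    At fern: no left child.
    Visit fern.
    At fern: go right to moss.
      At moss: go left to ivy.
        ivy is a leaf — visit ivy.
      Visit moss.
      At moss: no right child.
Visit bay.
At bay: go right to cedar.
  At cedar: go left to lime.
    lime is a leaf — visit lime.
  Visit cedar.
  At cedar: go right to hop.
    At hop: no left child.
    Visit hop.
    At hop: go right to elm.
      elm is a leaf — visit elm.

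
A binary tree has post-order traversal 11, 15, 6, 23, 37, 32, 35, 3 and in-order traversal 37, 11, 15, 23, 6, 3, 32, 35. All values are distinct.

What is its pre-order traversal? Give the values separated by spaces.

3 37 23 15 11 6 35 32

The last element of post-order is the root; it splits in-order into left and right subtrees.
Root 3: left subtree has 5 nodes {37, 11, 15, 23, 6}, right has 2 {32, 35}.
  Root 37: left subtree has 0 nodes { }, right has 4 {11, 15, 23, 6}.
    Root 23: left subtree has 2 nodes {11, 15}, right has 1 {6}.
      Root 15: left subtree has 1 node {11}, right has 0 { }.
  Root 35: left subtree has 1 node {32}, right has 0 { }.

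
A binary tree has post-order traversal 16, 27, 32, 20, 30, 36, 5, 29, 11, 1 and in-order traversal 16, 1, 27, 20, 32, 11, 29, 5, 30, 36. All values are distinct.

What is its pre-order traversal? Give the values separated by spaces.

1 16 11 20 27 32 29 5 36 30

The last element of post-order is the root; it splits in-order into left and right subtrees.
Root 1: left subtree has 1 node {16}, right has 8 {27, 20, 32, 11, 29, 5, 30, 36}.
  Root 11: left subtree has 3 nodes {27, 20, 32}, right has 4 {29, 5, 30, 36}.
    Root 20: left subtree has 1 node {27}, right has 1 {32}.
    Root 29: left subtree has 0 nodes { }, right has 3 {5, 30, 36}.
      Root 5: left subtree has 0 nodes { }, right has 2 {30, 36}.
        Root 36: left subtree has 1 node {30}, right has 0 { }.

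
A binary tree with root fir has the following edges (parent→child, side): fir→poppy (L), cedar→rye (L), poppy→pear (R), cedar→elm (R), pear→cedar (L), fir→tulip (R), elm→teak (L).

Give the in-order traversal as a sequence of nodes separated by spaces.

poppy rye cedar teak elm pear fir tulip

In-order visits the left subtree, then the node, then the right subtree.
At fir: go left to poppy.
  At poppy: no left child.
  Visit poppy.
  At poppy: go right to pear.
    At pear: go left to cedar.
      At cedar: go left to rye.
        rye is a leaf — visit rye.
      Visit cedar.
      At cedar: go right to elm.
        At elm: go left to teak.
          teak is a leaf — visit teak.
        Visit elm.
        At elm: no right child.
    Visit pear.
    At pear: no right child.
Visit fir.
At fir: go right to tulip.
  tulip is a leaf — visit tulip.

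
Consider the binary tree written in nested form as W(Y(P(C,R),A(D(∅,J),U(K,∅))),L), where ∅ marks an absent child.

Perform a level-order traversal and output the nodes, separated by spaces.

W Y L P A C R D U J K

Level-order visits nodes level by level from the root, left to right within each level.
Level 0: W
Level 1: Y, L
Level 2: P, A
Level 3: C, R, D, U
Level 4: J, K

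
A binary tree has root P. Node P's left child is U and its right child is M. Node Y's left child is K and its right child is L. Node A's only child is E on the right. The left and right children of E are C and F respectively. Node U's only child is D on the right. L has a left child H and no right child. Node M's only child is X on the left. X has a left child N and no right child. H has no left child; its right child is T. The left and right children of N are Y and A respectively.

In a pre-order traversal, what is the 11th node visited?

T

Pre-order visits the node, then its left subtree, then its right subtree.
Visit P.
At P: go left to U.
  Visit U.
  At U: no left child.
  At U: go right to D.
    D is a leaf — visit D.
At P: go right to M.
  Visit M.
  At M: go left to X.
    Visit X.
    At X: go left to N.
      Visit N.
      At N: go left to Y.
        Visit Y.
        At Y: go left to K.
          K is a leaf — visit K.
        At Y: go right to L.
          Visit L.
          At L: go left to H.
            Visit H.
            At H: no left child.
            At H: go right to T.
              T is a leaf — visit T.
          At L: no right child.
      At N: go right to A.
        Visit A.
        At A: no left child.
        At A: go right to E.
          Visit E.
          At E: go left to C.
            C is a leaf — visit C.
          At E: go right to F.
            F is a leaf — visit F.
    At X: no right child.
  At M: no right child.
Full pre-order sequence: P, U, D, M, X, N, Y, K, L, H, T, A, E, C, F.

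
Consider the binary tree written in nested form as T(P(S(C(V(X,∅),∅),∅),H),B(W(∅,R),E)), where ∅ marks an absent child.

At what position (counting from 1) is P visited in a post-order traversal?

6

Post-order visits the left subtree, then the right subtree, then the node.
At T: go left to P.
  At P: go left to S.
    At S: go left to C.
      At C: go left to V.
        At V: go left to X.
          X is a leaf — visit X.
        At V: no right child.
        Visit V.
      At C: no right child.
      Visit C.
    At S: no right child.
    Visit S.
  At P: go right to H.
    H is a leaf — visit H.
  Visit P.
At T: go right to B.
  At B: go left to W.
    At W: no left child.
    At W: go right to R.
      R is a leaf — visit R.
    Visit W.
  At B: go right to E.
    E is a leaf — visit E.
  Visit B.
Visit T.
Full post-order sequence: X, V, C, S, H, P, R, W, E, B, T.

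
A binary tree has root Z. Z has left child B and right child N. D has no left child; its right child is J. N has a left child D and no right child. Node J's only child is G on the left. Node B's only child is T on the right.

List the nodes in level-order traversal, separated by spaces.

Level-order visits nodes level by level from the root, left to right within each level.
Level 0: Z
Level 1: B, N
Level 2: T, D
Level 3: J
Level 4: G

Z B N T D J G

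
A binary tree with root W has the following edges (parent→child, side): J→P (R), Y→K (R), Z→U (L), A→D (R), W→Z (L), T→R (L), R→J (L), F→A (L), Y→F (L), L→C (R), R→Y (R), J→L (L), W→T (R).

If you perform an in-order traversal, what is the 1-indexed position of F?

In-order visits the left subtree, then the node, then the right subtree.
At W: go left to Z.
  At Z: go left to U.
    U is a leaf — visit U.
  Visit Z.
  At Z: no right child.
Visit W.
At W: go right to T.
  At T: go left to R.
    At R: go left to J.
      At J: go left to L.
        At L: no left child.
        Visit L.
        At L: go right to C.
          C is a leaf — visit C.
      Visit J.
      At J: go right to P.
        P is a leaf — visit P.
    Visit R.
    At R: go right to Y.
      At Y: go left to F.
        At F: go left to A.
          At A: no left child.
          Visit A.
          At A: go right to D.
            D is a leaf — visit D.
        Visit F.
        At F: no right child.
      Visit Y.
      At Y: go right to K.
        K is a leaf — visit K.
  Visit T.
  At T: no right child.
Full in-order sequence: U, Z, W, L, C, J, P, R, A, D, F, Y, K, T.

11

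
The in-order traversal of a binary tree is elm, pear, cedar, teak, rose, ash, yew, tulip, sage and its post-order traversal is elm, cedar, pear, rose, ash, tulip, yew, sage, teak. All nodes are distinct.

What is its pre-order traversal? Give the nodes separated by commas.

The last element of post-order is the root; it splits in-order into left and right subtrees.
Root teak: left subtree has 3 nodes {elm, pear, cedar}, right has 5 {rose, ash, yew, tulip, sage}.
  Root pear: left subtree has 1 node {elm}, right has 1 {cedar}.
  Root sage: left subtree has 4 nodes {rose, ash, yew, tulip}, right has 0 { }.
    Root yew: left subtree has 2 nodes {rose, ash}, right has 1 {tulip}.
      Root ash: left subtree has 1 node {rose}, right has 0 { }.

teak, pear, elm, cedar, sage, yew, ash, rose, tulip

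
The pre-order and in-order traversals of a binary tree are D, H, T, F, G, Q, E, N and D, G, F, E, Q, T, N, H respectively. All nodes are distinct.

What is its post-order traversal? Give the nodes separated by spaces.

The first element of pre-order is the root; it splits in-order into left and right subtrees.
Root D: left subtree has 0 nodes { }, right has 7 {G, F, E, Q, T, N, H}.
  Root H: left subtree has 6 nodes {G, F, E, Q, T, N}, right has 0 { }.
    Root T: left subtree has 4 nodes {G, F, E, Q}, right has 1 {N}.
      Root F: left subtree has 1 node {G}, right has 2 {E, Q}.
        Root Q: left subtree has 1 node {E}, right has 0 { }.

G E Q F N T H D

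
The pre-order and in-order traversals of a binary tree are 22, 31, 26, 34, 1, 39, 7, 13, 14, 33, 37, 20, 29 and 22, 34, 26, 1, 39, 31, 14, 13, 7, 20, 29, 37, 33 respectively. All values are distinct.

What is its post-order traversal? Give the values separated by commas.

The first element of pre-order is the root; it splits in-order into left and right subtrees.
Root 22: left subtree has 0 nodes { }, right has 12 {34, 26, 1, 39, 31, 14, 13, 7, 20, 29, 37, 33}.
  Root 31: left subtree has 4 nodes {34, 26, 1, 39}, right has 7 {14, 13, 7, 20, 29, 37, 33}.
    Root 26: left subtree has 1 node {34}, right has 2 {1, 39}.
      Root 1: left subtree has 0 nodes { }, right has 1 {39}.
    Root 7: left subtree has 2 nodes {14, 13}, right has 4 {20, 29, 37, 33}.
      Root 13: left subtree has 1 node {14}, right has 0 { }.
      Root 33: left subtree has 3 nodes {20, 29, 37}, right has 0 { }.
        Root 37: left subtree has 2 nodes {20, 29}, right has 0 { }.
          Root 20: left subtree has 0 nodes { }, right has 1 {29}.

34, 39, 1, 26, 14, 13, 29, 20, 37, 33, 7, 31, 22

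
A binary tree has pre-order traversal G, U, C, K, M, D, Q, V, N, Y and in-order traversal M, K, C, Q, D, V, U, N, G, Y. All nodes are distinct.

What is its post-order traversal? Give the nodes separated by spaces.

M K Q V D C N U Y G

The first element of pre-order is the root; it splits in-order into left and right subtrees.
Root G: left subtree has 8 nodes {M, K, C, Q, D, V, U, N}, right has 1 {Y}.
  Root U: left subtree has 6 nodes {M, K, C, Q, D, V}, right has 1 {N}.
    Root C: left subtree has 2 nodes {M, K}, right has 3 {Q, D, V}.
      Root K: left subtree has 1 node {M}, right has 0 { }.
      Root D: left subtree has 1 node {Q}, right has 1 {V}.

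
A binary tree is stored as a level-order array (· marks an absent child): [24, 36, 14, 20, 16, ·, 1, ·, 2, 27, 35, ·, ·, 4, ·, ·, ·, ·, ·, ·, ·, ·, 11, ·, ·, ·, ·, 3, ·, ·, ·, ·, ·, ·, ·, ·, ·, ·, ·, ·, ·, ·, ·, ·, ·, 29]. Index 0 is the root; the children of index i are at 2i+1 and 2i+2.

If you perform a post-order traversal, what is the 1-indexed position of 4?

Post-order visits the left subtree, then the right subtree, then the node.
At 24: go left to 36.
  At 36: go left to 20.
    At 20: no left child.
    At 20: go right to 2.
      2 is a leaf — visit 2.
    Visit 20.
  At 36: go right to 16.
    At 16: go left to 27.
      27 is a leaf — visit 27.
    At 16: go right to 35.
      At 35: no left child.
      At 35: go right to 11.
        At 11: go left to 29.
          29 is a leaf — visit 29.
        At 11: no right child.
        Visit 11.
      Visit 35.
    Visit 16.
  Visit 36.
At 24: go right to 14.
  At 14: no left child.
  At 14: go right to 1.
    At 1: go left to 4.
      At 4: go left to 3.
        3 is a leaf — visit 3.
      At 4: no right child.
      Visit 4.
    At 1: no right child.
    Visit 1.
  Visit 14.
Visit 24.
Full post-order sequence: 2, 20, 27, 29, 11, 35, 16, 36, 3, 4, 1, 14, 24.

10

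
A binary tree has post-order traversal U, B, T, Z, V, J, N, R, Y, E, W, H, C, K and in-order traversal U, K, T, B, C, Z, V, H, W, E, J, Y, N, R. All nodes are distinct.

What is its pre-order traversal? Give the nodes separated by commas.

The last element of post-order is the root; it splits in-order into left and right subtrees.
Root K: left subtree has 1 node {U}, right has 12 {T, B, C, Z, V, H, W, E, J, Y, N, R}.
  Root C: left subtree has 2 nodes {T, B}, right has 9 {Z, V, H, W, E, J, Y, N, R}.
    Root T: left subtree has 0 nodes { }, right has 1 {B}.
    Root H: left subtree has 2 nodes {Z, V}, right has 6 {W, E, J, Y, N, R}.
      Root V: left subtree has 1 node {Z}, right has 0 { }.
      Root W: left subtree has 0 nodes { }, right has 5 {E, J, Y, N, R}.
        Root E: left subtree has 0 nodes { }, right has 4 {J, Y, N, R}.
          Root Y: left subtree has 1 node {J}, right has 2 {N, R}.
            Root R: left subtree has 1 node {N}, right has 0 { }.

K, U, C, T, B, H, V, Z, W, E, Y, J, R, N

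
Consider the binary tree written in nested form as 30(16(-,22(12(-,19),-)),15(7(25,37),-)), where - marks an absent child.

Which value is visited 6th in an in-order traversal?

25

In-order visits the left subtree, then the node, then the right subtree.
At 30: go left to 16.
  At 16: no left child.
  Visit 16.
  At 16: go right to 22.
    At 22: go left to 12.
      At 12: no left child.
      Visit 12.
      At 12: go right to 19.
        19 is a leaf — visit 19.
    Visit 22.
    At 22: no right child.
Visit 30.
At 30: go right to 15.
  At 15: go left to 7.
    At 7: go left to 25.
      25 is a leaf — visit 25.
    Visit 7.
    At 7: go right to 37.
      37 is a leaf — visit 37.
  Visit 15.
  At 15: no right child.
Full in-order sequence: 16, 12, 19, 22, 30, 25, 7, 37, 15.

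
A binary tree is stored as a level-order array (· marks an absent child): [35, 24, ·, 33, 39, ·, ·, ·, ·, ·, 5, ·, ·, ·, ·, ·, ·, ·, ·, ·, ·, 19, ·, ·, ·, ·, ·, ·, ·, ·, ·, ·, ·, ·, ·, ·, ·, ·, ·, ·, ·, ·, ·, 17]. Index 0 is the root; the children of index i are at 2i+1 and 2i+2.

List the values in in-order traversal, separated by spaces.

In-order visits the left subtree, then the node, then the right subtree.
At 35: go left to 24.
  At 24: go left to 33.
    33 is a leaf — visit 33.
  Visit 24.
  At 24: go right to 39.
    At 39: no left child.
    Visit 39.
    At 39: go right to 5.
      At 5: go left to 19.
        At 19: go left to 17.
          17 is a leaf — visit 17.
        Visit 19.
        At 19: no right child.
      Visit 5.
      At 5: no right child.
Visit 35.
At 35: no right child.

33 24 39 17 19 5 35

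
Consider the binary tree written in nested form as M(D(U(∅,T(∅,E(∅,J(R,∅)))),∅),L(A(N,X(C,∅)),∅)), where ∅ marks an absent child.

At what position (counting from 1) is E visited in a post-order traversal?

Post-order visits the left subtree, then the right subtree, then the node.
At M: go left to D.
  At D: go left to U.
    At U: no left child.
    At U: go right to T.
      At T: no left child.
      At T: go right to E.
        At E: no left child.
        At E: go right to J.
          At J: go left to R.
            R is a leaf — visit R.
          At J: no right child.
          Visit J.
        Visit E.
      Visit T.
    Visit U.
  At D: no right child.
  Visit D.
At M: go right to L.
  At L: go left to A.
    At A: go left to N.
      N is a leaf — visit N.
    At A: go right to X.
      At X: go left to C.
        C is a leaf — visit C.
      At X: no right child.
      Visit X.
    Visit A.
  At L: no right child.
  Visit L.
Visit M.
Full post-order sequence: R, J, E, T, U, D, N, C, X, A, L, M.

3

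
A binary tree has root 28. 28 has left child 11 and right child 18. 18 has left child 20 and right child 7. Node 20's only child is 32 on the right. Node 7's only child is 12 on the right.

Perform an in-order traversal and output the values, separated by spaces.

11 28 20 32 18 7 12

In-order visits the left subtree, then the node, then the right subtree.
At 28: go left to 11.
  11 is a leaf — visit 11.
Visit 28.
At 28: go right to 18.
  At 18: go left to 20.
    At 20: no left child.
    Visit 20.
    At 20: go right to 32.
      32 is a leaf — visit 32.
  Visit 18.
  At 18: go right to 7.
    At 7: no left child.
    Visit 7.
    At 7: go right to 12.
      12 is a leaf — visit 12.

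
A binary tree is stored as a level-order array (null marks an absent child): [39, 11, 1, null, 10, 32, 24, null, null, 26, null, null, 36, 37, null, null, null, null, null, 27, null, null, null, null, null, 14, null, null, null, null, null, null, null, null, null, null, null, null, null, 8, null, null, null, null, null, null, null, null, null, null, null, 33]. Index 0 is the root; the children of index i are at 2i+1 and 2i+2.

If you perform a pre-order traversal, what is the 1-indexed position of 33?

11

Pre-order visits the node, then its left subtree, then its right subtree.
Visit 39.
At 39: go left to 11.
  Visit 11.
  At 11: no left child.
  At 11: go right to 10.
    Visit 10.
    At 10: go left to 26.
      Visit 26.
      At 26: go left to 27.
        Visit 27.
        At 27: go left to 8.
          8 is a leaf — visit 8.
        At 27: no right child.
      At 26: no right child.
    At 10: no right child.
At 39: go right to 1.
  Visit 1.
  At 1: go left to 32.
    Visit 32.
    At 32: no left child.
    At 32: go right to 36.
      Visit 36.
      At 36: go left to 14.
        Visit 14.
        At 14: go left to 33.
          33 is a leaf — visit 33.
        At 14: no right child.
      At 36: no right child.
  At 1: go right to 24.
    Visit 24.
    At 24: go left to 37.
      37 is a leaf — visit 37.
    At 24: no right child.
Full pre-order sequence: 39, 11, 10, 26, 27, 8, 1, 32, 36, 14, 33, 24, 37.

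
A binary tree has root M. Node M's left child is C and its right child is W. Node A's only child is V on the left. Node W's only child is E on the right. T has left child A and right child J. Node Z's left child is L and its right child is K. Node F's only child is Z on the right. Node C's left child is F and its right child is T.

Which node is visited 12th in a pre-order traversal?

E

Pre-order visits the node, then its left subtree, then its right subtree.
Visit M.
At M: go left to C.
  Visit C.
  At C: go left to F.
    Visit F.
    At F: no left child.
    At F: go right to Z.
      Visit Z.
      At Z: go left to L.
        L is a leaf — visit L.
      At Z: go right to K.
        K is a leaf — visit K.
  At C: go right to T.
    Visit T.
    At T: go left to A.
      Visit A.
      At A: go left to V.
        V is a leaf — visit V.
      At A: no right child.
    At T: go right to J.
      J is a leaf — visit J.
At M: go right to W.
  Visit W.
  At W: no left child.
  At W: go right to E.
    E is a leaf — visit E.
Full pre-order sequence: M, C, F, Z, L, K, T, A, V, J, W, E.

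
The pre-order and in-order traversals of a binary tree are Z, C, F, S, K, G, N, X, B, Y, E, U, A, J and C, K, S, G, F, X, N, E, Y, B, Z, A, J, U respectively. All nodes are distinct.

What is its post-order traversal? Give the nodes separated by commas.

K, G, S, X, E, Y, B, N, F, C, J, A, U, Z

The first element of pre-order is the root; it splits in-order into left and right subtrees.
Root Z: left subtree has 10 nodes {C, K, S, G, F, X, N, E, Y, B}, right has 3 {A, J, U}.
  Root C: left subtree has 0 nodes { }, right has 9 {K, S, G, F, X, N, E, Y, B}.
    Root F: left subtree has 3 nodes {K, S, G}, right has 5 {X, N, E, Y, B}.
      Root S: left subtree has 1 node {K}, right has 1 {G}.
      Root N: left subtree has 1 node {X}, right has 3 {E, Y, B}.
        Root B: left subtree has 2 nodes {E, Y}, right has 0 { }.
          Root Y: left subtree has 1 node {E}, right has 0 { }.
  Root U: left subtree has 2 nodes {A, J}, right has 0 { }.
    Root A: left subtree has 0 nodes { }, right has 1 {J}.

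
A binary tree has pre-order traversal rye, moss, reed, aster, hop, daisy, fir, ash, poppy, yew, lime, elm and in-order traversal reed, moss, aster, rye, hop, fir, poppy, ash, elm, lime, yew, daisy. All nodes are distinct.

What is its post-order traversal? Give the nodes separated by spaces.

The first element of pre-order is the root; it splits in-order into left and right subtrees.
Root rye: left subtree has 3 nodes {reed, moss, aster}, right has 8 {hop, fir, poppy, ash, elm, lime, yew, daisy}.
  Root moss: left subtree has 1 node {reed}, right has 1 {aster}.
  Root hop: left subtree has 0 nodes { }, right has 7 {fir, poppy, ash, elm, lime, yew, daisy}.
    Root daisy: left subtree has 6 nodes {fir, poppy, ash, elm, lime, yew}, right has 0 { }.
      Root fir: left subtree has 0 nodes { }, right has 5 {poppy, ash, elm, lime, yew}.
        Root ash: left subtree has 1 node {poppy}, right has 3 {elm, lime, yew}.
          Root yew: left subtree has 2 nodes {elm, lime}, right has 0 { }.
            Root lime: left subtree has 1 node {elm}, right has 0 { }.

reed aster moss poppy elm lime yew ash fir daisy hop rye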